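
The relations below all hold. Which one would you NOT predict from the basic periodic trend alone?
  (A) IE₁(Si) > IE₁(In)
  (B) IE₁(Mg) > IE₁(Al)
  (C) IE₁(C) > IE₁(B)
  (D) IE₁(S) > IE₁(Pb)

(B)

The general trend: first ionisation energy increases across a period and decreases down a group.
(A) Si (period 3, group 14) vs In (period 5, group 13): the stated order agrees with the simple trend.
(B) Mg (period 3, group 2) vs Al (period 3, group 13): the stated order contradicts the simple trend.
(C) C (period 2, group 14) vs B (period 2, group 13): the stated order agrees with the simple trend.
(D) S (period 3, group 16) vs Pb (period 6, group 14): the stated order agrees with the simple trend.
The exception is (B): Al's single 3p electron is easier to remove than one from Mg's filled 3s².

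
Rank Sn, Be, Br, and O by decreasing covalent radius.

Atomic radius shrinks across a period as nuclear charge pulls the same shell inward, and grows down a group as new shells are added.
These span different periods and groups, so the two trends combine.
Be > O: Be lies to the left of O in period 2, so the across-period effect alone puts Be larger.
Br > Be: the two effects oppose for this pair; the down-group effect wins (114 vs 102 pm).
Sn > Br: relative to Br, both the across-period and down-group shifts push Sn's atomic radius up.
Approximate values (pm): Be 102, O 63, Br 114, Sn 140.
So from largest to smallest: Sn > Br > Be > O.

Sn > Br > Be > O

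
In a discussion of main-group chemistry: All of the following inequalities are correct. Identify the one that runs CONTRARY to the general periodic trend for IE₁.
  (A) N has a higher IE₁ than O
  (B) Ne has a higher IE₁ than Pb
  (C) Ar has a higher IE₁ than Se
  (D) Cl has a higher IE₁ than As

The general trend: IE₁ increases across a period and decreases down a group.
(A) N (period 2, group 15) vs O (period 2, group 16): the stated order contradicts the simple trend.
(B) Ne (period 2, group 18) vs Pb (period 6, group 14): the stated order agrees with the simple trend.
(C) Ar (period 3, group 18) vs Se (period 4, group 16): the stated order agrees with the simple trend.
(D) Cl (period 3, group 17) vs As (period 4, group 15): the stated order agrees with the simple trend.
The exception is (A): pairing an electron in O's 2p⁴ costs repulsion energy, so O ionizes more easily than half-filled N (2p³).

(A)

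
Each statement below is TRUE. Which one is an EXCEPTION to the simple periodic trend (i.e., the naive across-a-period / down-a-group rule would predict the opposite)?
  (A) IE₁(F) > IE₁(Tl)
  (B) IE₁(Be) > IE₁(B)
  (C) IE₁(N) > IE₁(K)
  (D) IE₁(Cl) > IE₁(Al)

(B)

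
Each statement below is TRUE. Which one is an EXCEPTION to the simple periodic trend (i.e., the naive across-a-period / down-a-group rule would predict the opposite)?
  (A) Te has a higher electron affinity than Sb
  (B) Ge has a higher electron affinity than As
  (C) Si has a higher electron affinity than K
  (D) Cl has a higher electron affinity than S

The general trend: electron affinity increases across a period and decreases down a group.
(A) Te (period 5, group 16) vs Sb (period 5, group 15): the stated order agrees with the simple trend.
(B) Ge (period 4, group 14) vs As (period 4, group 15): the stated order contradicts the simple trend.
(C) Si (period 3, group 14) vs K (period 4, group 1): the stated order agrees with the simple trend.
(D) Cl (period 3, group 17) vs S (period 3, group 16): the stated order agrees with the simple trend.
The exception is (B): adding an electron to As's half-filled 4p³ is unfavourable, so Ge (4p²) has the more exothermic EA.

(B)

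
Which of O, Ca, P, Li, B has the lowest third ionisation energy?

P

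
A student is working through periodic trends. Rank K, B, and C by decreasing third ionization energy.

C > K > B

IE_3 is the cost of taking one more electron from the +2 cation: K²⁺ is already 1 electron into the core; B²⁺ still has 1 valence electron; C²⁺ still has 2 valence electrons.
Usually core removal costs more than valence removal, but here the competition is close: a tightly held n=2 valence electron can cost more to remove than an n=3 core electron, so the actual values have to decide it.
Valence configurations: B²⁺ [He]2s¹, C²⁺ [He]2s².
Tabulated IE_3 (kJ/mol): K 4420, B 3660, C 4620.
Hence IE_3: B < K < C.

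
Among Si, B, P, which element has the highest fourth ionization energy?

IE_4 is the cost of taking one more electron from the +3 cation: Si³⁺ still has 1 valence electron; B³⁺ is the bare [He] core; P³⁺ still has 2 valence electrons.
Breaking into a closed-shell core is much more expensive than removing a leftover valence electron — B has the largest IE_4 here.
Valence configurations: Si³⁺ [Ne]3s¹, P³⁺ [Ne]3s².
Approximate IE_4 values (kJ/mol): Si 4356, B 25026, P 4964.
So the fourth ionization energies run Si < P < B.

B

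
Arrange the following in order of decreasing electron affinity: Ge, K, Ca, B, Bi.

B is in period 2, group 13; K is in period 4, group 1; Ca is in period 4, group 2; Ge is in period 4, group 14; Bi is in period 6, group 15.
EA tends to increase across a period and decrease down a group, though the pattern is less regular than for IE or radius.
These span different periods and groups, so the two trends combine.
B > Ca: both effects reinforce here, so B is clearly the higher of the two.
K > B: this pair runs against the simple trend — see the exception note.
Bi > K: the two effects oppose for this pair; the across-period effect wins (91 vs 48 kJ/mol).
Ge > Bi: the two effects oppose for this pair; the down-group effect wins (119 vs 91 kJ/mol).
Note the exception: K has a higher electron affinity than B, contrary to the simple trend — B's ns²np¹ configuration gives only a small electron affinity — the sparsely filled np subshell binds an added electron weakly.
Note the exception: K has a higher electron affinity than Ca, contrary to the simple trend — adding an electron to Ca (ns²) has to open a new, higher-energy np subshell, which is unfavourable.
For reference (kJ/mol): B 27, K 48, Ca 2, Ge 119, Bi 91.
So from highest to lowest: Ge > Bi > K > B > Ca.

Ge > Bi > K > B > Ca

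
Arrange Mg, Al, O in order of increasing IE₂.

Mg < Al < O

IE_2 is the cost of taking one more electron from the +1 cation: Mg⁺ still has 1 valence electron; Al⁺ still has 2 valence electrons; O⁺ still has 5 valence electrons.
All are still removing valence electrons, so compare the +1 ions as you would atoms: IE_2 generally rises across a period (higher Z_eff) and falls down a group (larger shell), subject to the usual subshell exceptions.
Valence configurations: Mg⁺ [Ne]3s¹, Al⁺ [Ne]3s², O⁺ [He]2s²2p³.
Approximate IE_2 values (kJ/mol): Mg 1451, Al 1817, O 3388.
Putting it together, IE_2: Mg < Al < O.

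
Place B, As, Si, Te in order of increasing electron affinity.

B, As, Si, Te

Adding an electron releases more energy for atoms nearer the top right (short of the noble gases).
These sit on a diagonal, where the across-period and down-group effects partly cancel.
As > B: period and group pull opposite ways; the across-period shift dominates (78 vs 27 kJ/mol).
Si > As: period and group pull opposite ways; the down-group shift dominates (134 vs 78 kJ/mol).
Te > Si: period and group pull opposite ways; the across-period shift dominates (190 vs 134 kJ/mol).
For reference (kJ/mol): B 27, Si 134, As 78, Te 190.
So from lowest to highest: B < As < Si < Te.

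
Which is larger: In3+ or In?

In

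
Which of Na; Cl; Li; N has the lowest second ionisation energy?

Cl

After 1 electron has been removed, what remains? Na⁺ is the bare [Ne] core; Cl⁺ still has 6 valence electrons; Li⁺ is the bare [He] core; N⁺ still has 4 valence electrons.
Pulling an electron out of a noble-gas core costs far more than removing a remaining valence electron, so Na and Li sit at the high end of IE_2.
Valence configurations: Cl⁺ [Ne]3s²3p⁴, N⁺ [He]2s²2p².
Tabulated IE_2 (kJ/mol): Na 4562, Cl 2298, Li 7298, N 2856.
So the second ionization energies run Cl < N < Na < Li.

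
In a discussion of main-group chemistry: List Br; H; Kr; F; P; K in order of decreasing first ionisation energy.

F > Kr > H > Br > P > K

Removing the outermost electron gets harder across a period and easier down a group.
Neither a single period nor a single group — weigh both effects.
P > K: both effects reinforce here, so P is clearly the higher of the two.
Br > P: the two effects oppose for this pair; the across-period effect wins (1140 vs 1012 kJ/mol).
H > Br: period and group pull opposite ways; the down-group shift dominates (1312 vs 1140 kJ/mol).
Kr > H: the two effects oppose for this pair; the across-period effect wins (1351 vs 1312 kJ/mol).
F > Kr: the two effects oppose for this pair; the down-group effect wins (1681 vs 1351 kJ/mol).
Approximate values (kJ/mol): H 1312, F 1681, P 1012, K 419, Br 1140, Kr 1351.
So from highest to lowest: F > Kr > H > Br > P > K.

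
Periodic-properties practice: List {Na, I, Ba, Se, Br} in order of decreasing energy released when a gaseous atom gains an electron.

Br > I > Se > Na > Ba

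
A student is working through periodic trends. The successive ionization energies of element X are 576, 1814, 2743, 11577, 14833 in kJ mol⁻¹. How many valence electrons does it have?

Look for the largest jump between consecutive ionization energies: IE4/IE3 ≈ 4.2, far larger than any earlier ratio.
That jump marks the point where a core electron is being removed. So the atom has 3 valence electrons.

3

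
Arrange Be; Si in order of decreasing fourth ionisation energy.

Be > Si

The fourth ionization energy removes an electron from the +3 ion. For each element: Be³⁺ is already 1 electron into the core; Si³⁺ still has 1 valence electron.
Core electrons are held far more tightly than valence electrons, so Be tops the IE_4 order.
The numbers (kJ/mol): Be 21007, Si 4356.
Putting it together, IE_4: Si < Be.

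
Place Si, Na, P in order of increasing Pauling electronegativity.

Na is in period 3, group 1; Si is in period 3, group 14; P is in period 3, group 15.
EN rises left→right (higher Z_eff, smaller atoms) and falls top→bottom (larger, more shielded atoms).
All lie in period 3, so electronegativity increases left to right.
So from lowest to highest: Na < Si < P.

Na, Si, P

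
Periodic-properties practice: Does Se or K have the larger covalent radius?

K

K is in period 4, group 1; Se is in period 4, group 16.
Radius decreases left→right (rising Z_eff, same n) and increases top→bottom (higher n).
All lie in period 4, so atomic radius increases right to left.
So K has the larger covalent radius (K > Se).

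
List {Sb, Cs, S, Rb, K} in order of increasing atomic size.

Across a period the added protons contract the valence shell; down a group each new principal shell makes the atom larger.
These span different periods and groups, so the two trends combine.
Sb > S: relative to S, both the across-period and down-group shifts push Sb's atomic radius up.
K > Sb: period and group pull opposite ways; the across-period shift dominates (196 vs 140 pm).
Rb > K: Rb sits below K in group 1, so the down-group effect alone puts Rb larger.
Cs > Rb: Cs sits below Rb in group 1, so the down-group effect alone puts Cs larger.
For reference (pm): S 103, K 196, Rb 210, Sb 140, Cs 232.
So from smallest to largest: S < Sb < K < Rb < Cs.

S < Sb < K < Rb < Cs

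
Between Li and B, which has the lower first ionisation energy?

Li is in period 2, group 1; B is in period 2, group 13.
First ionization energy rises across a period (greater Z_eff holds electrons more tightly) and falls down a group (valence electrons are farther from the nucleus).
All lie in period 2, so first ionization energy increases left to right.
So Li has the lower first ionisation energy (Li < B).

Li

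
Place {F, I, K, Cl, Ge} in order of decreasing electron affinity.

Cl > F > I > Ge > K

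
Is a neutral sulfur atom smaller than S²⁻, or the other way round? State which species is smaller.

S

Forming S²⁻ adds 2 electrons to S. More electron–electron repulsion in the same shell, with unchanged nuclear charge, lets the cloud expand.
An anion is larger than its parent atom: S²⁻ > S.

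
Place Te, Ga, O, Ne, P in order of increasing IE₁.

Ga < Te < P < O < Ne

O is in period 2, group 16; Ne is in period 2, group 18; P is in period 3, group 15; Ga is in period 4, group 13; Te is in period 5, group 16.
Removing the outermost electron gets harder across a period and easier down a group.
Here both period and group differ, so the two effects have to be weighed against each other.
Te > Ga: period and group pull opposite ways; the across-period shift dominates (869 vs 579 kJ/mol).
P > Te: period and group pull opposite ways; the down-group shift dominates (1012 vs 869 kJ/mol).
O > P: both effects reinforce here, so O is clearly the higher of the two.
Ne > O: Ne lies to the right of O in period 2, so the across-period effect alone puts Ne higher.
For reference (kJ/mol): O 1314, Ne 2081, P 1012, Ga 579, Te 869.
So from lowest to highest: Ga < Te < P < O < Ne.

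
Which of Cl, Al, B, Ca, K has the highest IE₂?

K

Consider each +1 ion: Cl⁺ still has 6 valence electrons; Al⁺ still has 2 valence electrons; B⁺ still has 2 valence electrons; Ca⁺ still has 1 valence electron; K⁺ is the bare [Ar] core.
Pulling an electron out of a noble-gas core costs far more than removing a remaining valence electron, so K sits at the high end of IE_2.
Valence configurations: Cl⁺ [Ne]3s²3p⁴, Al⁺ [Ne]3s², B⁺ [He]2s², Ca⁺ [Ar]4s¹.
Tabulated IE_2 (kJ/mol): Cl 2298, Al 1817, B 2427, Ca 1145, K 3052.
Overall IE_2 order: Ca < Al < Cl < B < K.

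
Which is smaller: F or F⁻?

F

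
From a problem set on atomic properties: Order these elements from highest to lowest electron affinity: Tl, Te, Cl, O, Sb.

Cl, Te, O, Sb, Tl

O is in period 2, group 16; Cl is in period 3, group 17; Sb is in period 5, group 15; Te is in period 5, group 16; Tl is in period 6, group 13.
Adding an electron releases more energy for atoms nearer the top right (short of the noble gases).
These span different periods and groups, so the two trends combine.
Sb > Tl: both effects reinforce here, so Sb is clearly the higher of the two.
O > Sb: relative to Sb, both the across-period and down-group shifts push O's electron affinity up.
Te > O: this pair runs against the simple trend — see the exception note.
Cl > Te: relative to Te, both the across-period and down-group shifts push Cl's electron affinity up.
Note the exception: Te has a higher electron affinity than O, contrary to the simple trend — O's compact 2p subshell gives strong electron–electron repulsion on the added electron.
For reference (kJ/mol): O 141, Cl 349, Sb 103, Te 190, Tl 19.
So from highest to lowest: Cl > Te > O > Sb > Tl.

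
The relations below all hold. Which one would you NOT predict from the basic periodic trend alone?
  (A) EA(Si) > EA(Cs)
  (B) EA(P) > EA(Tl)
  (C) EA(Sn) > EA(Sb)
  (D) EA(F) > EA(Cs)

(C)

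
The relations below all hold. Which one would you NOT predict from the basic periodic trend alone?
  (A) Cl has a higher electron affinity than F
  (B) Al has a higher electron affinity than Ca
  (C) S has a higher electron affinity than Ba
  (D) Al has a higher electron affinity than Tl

The general trend: electron affinity increases across a period and decreases down a group.
(A) Cl (period 3, group 17) vs F (period 2, group 17): the stated order contradicts the simple trend.
(B) Al (period 3, group 13) vs Ca (period 4, group 2): the stated order agrees with the simple trend.
(C) S (period 3, group 16) vs Ba (period 6, group 2): the stated order agrees with the simple trend.
(D) Al (period 3, group 13) vs Tl (period 6, group 13): the stated order agrees with the simple trend.
The exception is (A): F's small 2p subshell makes the incoming electron feel strong e⁻–e⁻ repulsion, so Cl actually releases more energy on gaining an electron.

(A)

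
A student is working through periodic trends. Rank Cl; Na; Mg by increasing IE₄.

The fourth ionization energy removes an electron from the +3 ion. For each element: Cl³⁺ still has 4 valence electrons; Na³⁺ is already 2 electrons into the core; Mg³⁺ is already 1 electron into the core.
Breaking into a closed-shell core is much more expensive than removing a leftover valence electron — Na and Mg have the largest IE_4 here.
Approximate IE_4 values (kJ/mol): Cl 5159, Na 9543, Mg 10543.
Overall IE_4 order: Cl < Na < Mg.

Cl < Na < Mg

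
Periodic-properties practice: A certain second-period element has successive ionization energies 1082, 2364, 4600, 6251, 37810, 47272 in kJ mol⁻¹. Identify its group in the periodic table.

Look for the largest jump between consecutive ionization energies: IE5/IE4 ≈ 6.0, far larger than any earlier ratio.
That jump marks the point where a core electron is being removed. So the atom has 4 valence electrons.
A main-group element with 4 valence electrons is in group 14.

Group 14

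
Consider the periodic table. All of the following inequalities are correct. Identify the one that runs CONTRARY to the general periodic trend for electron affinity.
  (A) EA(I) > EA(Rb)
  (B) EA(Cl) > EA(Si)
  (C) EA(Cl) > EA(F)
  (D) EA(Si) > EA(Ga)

The general trend: electron affinity increases across a period and decreases down a group.
(A) I (period 5, group 17) vs Rb (period 5, group 1): the stated order agrees with the simple trend.
(B) Cl (period 3, group 17) vs Si (period 3, group 14): the stated order agrees with the simple trend.
(C) Cl (period 3, group 17) vs F (period 2, group 17): the stated order contradicts the simple trend.
(D) Si (period 3, group 14) vs Ga (period 4, group 13): the stated order agrees with the simple trend.
The exception is (C): F's small 2p subshell makes the incoming electron feel strong e⁻–e⁻ repulsion, so Cl actually releases more energy on gaining an electron.

(C)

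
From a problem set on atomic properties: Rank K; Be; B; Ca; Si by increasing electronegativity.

K < Ca < Be < Si < B

Electronegativity increases across a period and decreases down a group, tracking effective nuclear charge and atomic size.
These span different periods and groups, so the two trends combine.
Ca > K: both are in period 4; the period trend gives Ca the larger value.
Be > Ca: they share group 2; the group trend gives Be the larger value.
Si > Be: the two effects oppose for this pair; the across-period effect wins (1.90 vs 1.57).
B > Si: the two effects oppose for this pair; the down-group effect wins (2.04 vs 1.90).
For reference (Pauling): Be 1.57, B 2.04, Si 1.90, K 0.82, Ca 1.00.
So from lowest to highest: K < Ca < Be < Si < B.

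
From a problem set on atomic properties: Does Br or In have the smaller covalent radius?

Br

Br is in period 4, group 17; In is in period 5, group 13.
Moving right in a period, electrons are added to the same shell under a stronger nuclear pull, so atoms get smaller; moving down, a new shell is opened and atoms get larger.
Neither a single period nor a single group — weigh both effects.
In > Br: both effects reinforce here, so In is clearly the larger of the two.
Tabulated atomic radius (pm): Br 114, In 142.
So Br has the smaller covalent radius (Br < In).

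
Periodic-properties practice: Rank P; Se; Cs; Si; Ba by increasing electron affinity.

Ba < Cs < P < Si < Se

Si is in period 3, group 14; P is in period 3, group 15; Se is in period 4, group 16; Cs is in period 6, group 1; Ba is in period 6, group 2.
EA tends to increase across a period and decrease down a group, though the pattern is less regular than for IE or radius.
Here both period and group differ, so the two effects have to be weighed against each other.
Cs > Ba: this pair runs against the simple trend — see the exception note.
P > Cs: relative to Cs, both the across-period and down-group shifts push P's electron affinity up.
Si > P: this pair runs against the simple trend — see the exception note.
Se > Si: period and group pull opposite ways; the across-period shift dominates (195 vs 134 kJ/mol).
Note the exception: Cs has a higher electron affinity than Ba, contrary to the simple trend — adding an electron to Ba (ns²) has to open a new, higher-energy np subshell, which is unfavourable.
Note the exception: Si has a higher electron affinity than P, contrary to the simple trend — adding an electron to P's half-filled 3p³ is unfavourable, so Si (3p²) has the more exothermic EA.
Tabulated electron affinity (kJ/mol): Si 134, P 72, Se 195, Cs 46, Ba 14.
So from lowest to highest: Ba < Cs < P < Si < Se.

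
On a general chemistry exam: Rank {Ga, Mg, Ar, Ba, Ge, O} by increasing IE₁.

Ba < Ga < Mg < Ge < O < Ar

O is in period 2, group 16; Mg is in period 3, group 2; Ar is in period 3, group 18; Ga is in period 4, group 13; Ge is in period 4, group 14; Ba is in period 6, group 2.
Removing the outermost electron gets harder across a period and easier down a group.
Here both period and group differ, so the two effects have to be weighed against each other.
Ga > Ba: both effects reinforce here, so Ga is clearly the higher of the two.
Mg > Ga: the two effects oppose for this pair; the down-group effect wins (738 vs 579 kJ/mol).
Ge > Mg: period and group pull opposite ways; the across-period shift dominates (762 vs 738 kJ/mol).
O > Ge: both effects reinforce here, so O is clearly the higher of the two.
Ar > O: the two effects oppose for this pair; the across-period effect wins (1521 vs 1314 kJ/mol).
Tabulated first ionization energy (kJ/mol): O 1314, Mg 738, Ar 1521, Ga 579, Ge 762, Ba 503.
So from lowest to highest: Ba < Ga < Mg < Ge < O < Ar.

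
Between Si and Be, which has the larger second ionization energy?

Be

The second ionization energy removes an electron from the +1 ion. For each element: Si⁺ still has 3 valence electrons; Be⁺ still has 1 valence electron.
All are still removing valence electrons, so compare the +1 ions as you would atoms: IE_2 generally rises across a period (higher Z_eff) and falls down a group (larger shell), subject to the usual subshell exceptions.
Valence configurations: Si⁺ [Ne]3s²3p¹, Be⁺ [He]2s¹.
Tabulated IE_2 (kJ/mol): Si 1577, Be 1757.
So the second ionization energies run Si < Be.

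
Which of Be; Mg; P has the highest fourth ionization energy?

Be

Consider each +3 ion: Be³⁺ is already 1 electron into the core; Mg³⁺ is already 1 electron into the core; P³⁺ still has 2 valence electrons.
Core electrons are held far more tightly than valence electrons, so Mg and Be top the IE_4 order.
Tabulated IE_4 (kJ/mol): Be 21007, Mg 10543, P 4964.
Putting it together, IE_4: P < Mg < Be.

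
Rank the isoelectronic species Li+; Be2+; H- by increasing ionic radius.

Be2+ < Li+ < H-

All of these have 2 electrons, so size is governed by nuclear charge alone: the more protons, the stronger the pull on the same electron cloud, and the smaller the ion.
Nuclear charges: Be2+ (Z=4), Li+ (Z=3), H- (Z=1).
Smallest to largest: Be2+ < Li+ < H-.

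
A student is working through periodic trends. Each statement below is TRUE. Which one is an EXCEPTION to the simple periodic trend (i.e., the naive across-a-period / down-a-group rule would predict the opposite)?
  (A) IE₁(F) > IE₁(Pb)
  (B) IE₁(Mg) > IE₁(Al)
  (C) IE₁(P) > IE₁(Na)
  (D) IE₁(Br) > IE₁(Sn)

The general trend: first ionization energy increases across a period and decreases down a group.
(A) F (period 2, group 17) vs Pb (period 6, group 14): the stated order agrees with the simple trend.
(B) Mg (period 3, group 2) vs Al (period 3, group 13): the stated order contradicts the simple trend.
(C) P (period 3, group 15) vs Na (period 3, group 1): the stated order agrees with the simple trend.
(D) Br (period 4, group 17) vs Sn (period 5, group 14): the stated order agrees with the simple trend.
The exception is (B): Al's single 3p electron is easier to remove than one from Mg's filled 3s².

(B)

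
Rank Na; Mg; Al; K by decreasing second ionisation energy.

Na, K, Al, Mg

IE_2 is the cost of taking one more electron from the +1 cation: Na⁺ is the bare [Ne] core; Mg⁺ still has 1 valence electron; Al⁺ still has 2 valence electrons; K⁺ is the bare [Ar] core.
Pulling an electron out of a noble-gas core costs far more than removing a remaining valence electron, so K and Na sit at the high end of IE_2.
Valence configurations: Mg⁺ [Ne]3s¹, Al⁺ [Ne]3s².
Tabulated IE_2 (kJ/mol): Na 4562, Mg 1451, Al 1817, K 3052.
So the second ionization energies run Mg < Al < K < Na.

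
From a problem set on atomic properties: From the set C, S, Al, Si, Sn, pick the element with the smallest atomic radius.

C is in period 2, group 14; Al is in period 3, group 13; Si is in period 3, group 14; S is in period 3, group 16; Sn is in period 5, group 14.
Across a period the added protons contract the valence shell; down a group each new principal shell makes the atom larger.
Neither a single period nor a single group — weigh both effects.
S > C: period and group pull opposite ways; the down-group shift dominates (103 vs 75 pm).
Si > S: both are in period 3; the period trend gives Si the larger value.
Al > Si: both are in period 3; the period trend gives Al the larger value.
Sn > Al: period and group pull opposite ways; the down-group shift dominates (140 vs 126 pm).
For reference (pm): C 75, Al 126, Si 116, S 103, Sn 140.
The smallest atomic radius among these belongs to C.

C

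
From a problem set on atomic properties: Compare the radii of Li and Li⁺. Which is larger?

Li

Forming Li⁺ removes 1 electron from Li. Fewer electrons for the same nuclear charge means less shielding and a higher Z_eff on the remaining electrons, and for main-group metals the entire outer shell is lost.
A cation is smaller than its parent atom: Li⁺ < Li.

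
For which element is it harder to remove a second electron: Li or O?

Li

The second ionization energy removes an electron from the +1 ion. For each element: Li⁺ is the bare [He] core; O⁺ still has 5 valence electrons.
Breaking into a closed-shell core is much more expensive than removing a leftover valence electron — Li has the largest IE_2 here.
Approximate IE_2 values (kJ/mol): Li 7298, O 3388.
Putting it together, IE_2: O < Li.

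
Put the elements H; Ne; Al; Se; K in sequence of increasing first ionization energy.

H is in period 1, group 1; Ne is in period 2, group 18; Al is in period 3, group 13; K is in period 4, group 1; Se is in period 4, group 16.
Removing the outermost electron gets harder across a period and easier down a group.
These span different periods and groups, so the two trends combine.
Al > K: both effects reinforce here, so Al is clearly the higher of the two.
Se > Al: period and group pull opposite ways; the across-period shift dominates (941 vs 578 kJ/mol).
H > Se: period and group pull opposite ways; the down-group shift dominates (1312 vs 941 kJ/mol).
Ne > H: the two effects oppose for this pair; the across-period effect wins (2081 vs 1312 kJ/mol).
Tabulated first ionization energy (kJ/mol): H 1312, Ne 2081, Al 578, K 419, Se 941.
So from lowest to highest: K < Al < Se < H < Ne.

K, Al, Se, H, Ne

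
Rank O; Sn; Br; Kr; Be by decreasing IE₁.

Kr > O > Br > Be > Sn

Across a period the outer electron is held more tightly (higher IE₁); down a group it sits in a higher shell, more shielded, and comes off more easily.
Neither a single period nor a single group — weigh both effects.
Be > Sn: period and group pull opposite ways; the down-group shift dominates (900 vs 709 kJ/mol).
Br > Be: period and group pull opposite ways; the across-period shift dominates (1140 vs 900 kJ/mol).
O > Br: the two effects oppose for this pair; the down-group effect wins (1314 vs 1140 kJ/mol).
Kr > O: the two effects oppose for this pair; the across-period effect wins (1351 vs 1314 kJ/mol).
Approximate values (kJ/mol): Be 900, O 1314, Br 1140, Kr 1351, Sn 709.
So from highest to lowest: Kr > O > Br > Be > Sn.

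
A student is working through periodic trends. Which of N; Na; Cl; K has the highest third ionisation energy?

After 2 electrons have been removed, what remains? N²⁺ still has 3 valence electrons; Na²⁺ is already 1 electron into the core; Cl²⁺ still has 5 valence electrons; K²⁺ is already 1 electron into the core.
Usually core removal costs more than valence removal, but here the competition is close: a tightly held n=2 valence electron can cost more to remove than an n=3 core electron, so the actual values have to decide it.
Valence configurations: N²⁺ [He]2s²2p¹, Cl²⁺ [Ne]3s²3p³.
Approximate IE_3 values (kJ/mol): N 4578, Na 6910, Cl 3822, K 4420.
Hence IE_3: Cl < K < N < Na.

Na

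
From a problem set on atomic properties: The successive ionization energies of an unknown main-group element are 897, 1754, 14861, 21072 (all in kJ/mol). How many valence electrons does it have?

Look for the largest jump between consecutive ionization energies: IE3/IE2 ≈ 8.5, far larger than any earlier ratio.
That jump marks the point where a core electron is being removed. So the atom has 2 valence electrons.

2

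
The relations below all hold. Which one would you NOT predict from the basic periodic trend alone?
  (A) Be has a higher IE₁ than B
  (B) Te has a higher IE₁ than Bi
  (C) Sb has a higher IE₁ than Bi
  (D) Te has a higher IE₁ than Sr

(A)

The general trend: IE₁ increases across a period and decreases down a group.
(A) Be (period 2, group 2) vs B (period 2, group 13): the stated order contradicts the simple trend.
(B) Te (period 5, group 16) vs Bi (period 6, group 15): the stated order agrees with the simple trend.
(C) Sb (period 5, group 15) vs Bi (period 6, group 15): the stated order agrees with the simple trend.
(D) Te (period 5, group 16) vs Sr (period 5, group 2): the stated order agrees with the simple trend.
The exception is (A): removing B's lone 2p electron is easier than breaking Be's filled 2s².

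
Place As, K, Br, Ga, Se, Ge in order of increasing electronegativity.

K, Ga, Ge, As, Se, Br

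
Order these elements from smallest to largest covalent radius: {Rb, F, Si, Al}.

F, Si, Al, Rb

F is in period 2, group 17; Al is in period 3, group 13; Si is in period 3, group 14; Rb is in period 5, group 1.
Radius decreases left→right (rising Z_eff, same n) and increases top→bottom (higher n).
Here both period and group differ, so the two effects have to be weighed against each other.
Si > F: relative to F, both the across-period and down-group shifts push Si's atomic radius up.
Al > Si: both are in period 3; the period trend gives Al the larger value.
Rb > Al: relative to Al, both the across-period and down-group shifts push Rb's atomic radius up.
For reference (pm): F 64, Al 126, Si 116, Rb 210.
So from smallest to largest: F < Si < Al < Rb.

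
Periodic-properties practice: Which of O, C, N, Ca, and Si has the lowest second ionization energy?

Ca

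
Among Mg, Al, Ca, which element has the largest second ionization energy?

Al

After 1 electron has been removed, what remains? Mg⁺ still has 1 valence electron; Al⁺ still has 2 valence electrons; Ca⁺ still has 1 valence electron.
All are still removing valence electrons, so compare the +1 ions as you would atoms: IE_2 generally rises across a period (higher Z_eff) and falls down a group (larger shell), subject to the usual subshell exceptions.
Valence configurations: Mg⁺ [Ne]3s¹, Al⁺ [Ne]3s², Ca⁺ [Ar]4s¹.
The numbers (kJ/mol): Mg 1451, Al 1817, Ca 1145.
Overall IE_2 order: Ca < Mg < Al.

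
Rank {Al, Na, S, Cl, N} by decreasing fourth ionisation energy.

Al > Na > N > Cl > S

After 3 electrons have been removed, what remains? Al³⁺ is the bare [Ne] core; Na³⁺ is already 2 electrons into the core; S³⁺ still has 3 valence electrons; Cl³⁺ still has 4 valence electrons; N³⁺ still has 2 valence electrons.
Breaking into a closed-shell core is much more expensive than removing a leftover valence electron — Na and Al have the largest IE_4 here.
Valence configurations: S³⁺ [Ne]3s²3p¹, Cl³⁺ [Ne]3s²3p², N³⁺ [He]2s².
Approximate IE_4 values (kJ/mol): Al 11577, Na 9543, S 4556, Cl 5159, N 7475.
Overall IE_4 order: S < Cl < N < Na < Al.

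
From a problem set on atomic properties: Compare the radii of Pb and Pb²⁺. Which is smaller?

Pb²⁺

Forming Pb²⁺ removes 2 electrons from Pb. Fewer electrons for the same nuclear charge means less shielding and a higher Z_eff on the remaining electrons.
A cation is smaller than its parent atom: Pb²⁺ < Pb.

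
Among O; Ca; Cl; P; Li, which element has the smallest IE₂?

Ca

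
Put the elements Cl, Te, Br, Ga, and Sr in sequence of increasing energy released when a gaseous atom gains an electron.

EA tends to increase across a period and decrease down a group, though the pattern is less regular than for IE or radius.
Here both period and group differ, so the two effects have to be weighed against each other.
Ga > Sr: both effects reinforce here, so Ga is clearly the higher of the two.
Te > Ga: period and group pull opposite ways; the across-period shift dominates (190 vs 29 kJ/mol).
Br > Te: relative to Te, both the across-period and down-group shifts push Br's electron affinity up.
Cl > Br: Cl sits above Br in group 17, so the down-group effect alone puts Cl higher.
Approximate values (kJ/mol): Cl 349, Ga 29, Br 325, Sr 5, Te 190.
So from lowest to highest: Sr < Ga < Te < Br < Cl.

Sr, Ga, Te, Br, Cl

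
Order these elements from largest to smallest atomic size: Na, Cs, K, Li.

Cs, K, Na, Li

Li is in period 2, group 1; Na is in period 3, group 1; K is in period 4, group 1; Cs is in period 6, group 1.
Across a period the added protons contract the valence shell; down a group each new principal shell makes the atom larger.
All are in group 1, so atomic radius increases down the group.
So from largest to smallest: Cs > K > Na > Li.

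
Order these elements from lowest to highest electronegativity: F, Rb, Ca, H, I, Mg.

H is in period 1, group 1; F is in period 2, group 17; Mg is in period 3, group 2; Ca is in period 4, group 2; Rb is in period 5, group 1; I is in period 5, group 17.
Smaller atoms with higher effective nuclear charge are more electronegative.
These span different periods and groups, so the two trends combine.
Ca > Rb: both effects reinforce here, so Ca is clearly the higher of the two.
Mg > Ca: Mg sits above Ca in group 2, so the down-group effect alone puts Mg higher.
H > Mg: period and group pull opposite ways; the down-group shift dominates (2.20 vs 1.31).
I > H: the two effects oppose for this pair; the across-period effect wins (2.66 vs 2.20).
F > I: they share group 17; the group trend gives F the larger value.
Approximate values (Pauling): H 2.20, F 3.98, Mg 1.31, Ca 1.00, Rb 0.82, I 2.66.
So from lowest to highest: Rb < Ca < Mg < H < I < F.

Rb, Ca, Mg, H, I, F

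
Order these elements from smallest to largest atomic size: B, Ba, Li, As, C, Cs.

C < B < As < Li < Ba < Cs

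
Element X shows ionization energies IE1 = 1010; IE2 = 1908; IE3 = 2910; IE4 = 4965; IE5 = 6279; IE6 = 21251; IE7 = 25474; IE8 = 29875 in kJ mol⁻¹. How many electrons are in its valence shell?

Look for the largest jump between consecutive ionization energies: IE6/IE5 ≈ 3.4, far larger than any earlier ratio.
That jump marks the point where a core electron is being removed. So the atom has 5 valence electrons.

5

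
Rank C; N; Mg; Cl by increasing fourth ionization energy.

Cl, C, N, Mg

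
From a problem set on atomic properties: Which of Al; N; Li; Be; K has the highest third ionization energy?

After 2 electrons have been removed, what remains? Al²⁺ still has 1 valence electron; N²⁺ still has 3 valence electrons; Li²⁺ is already 1 electron into the core; Be²⁺ is the bare [He] core; K²⁺ is already 1 electron into the core.
Usually core removal costs more than valence removal, but here the competition is close: a tightly held n=2 valence electron can cost more to remove than an n=3 core electron, so the actual values have to decide it.
Valence configurations: Al²⁺ [Ne]3s¹, N²⁺ [He]2s²2p¹.
Tabulated IE_3 (kJ/mol): Al 2745, N 4578, Li 11815, Be 14849, K 4420.
Putting it together, IE_3: Al < K < N < Li < Be.

Be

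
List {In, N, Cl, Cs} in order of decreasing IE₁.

N > Cl > In > Cs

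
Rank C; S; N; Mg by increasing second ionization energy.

IE_2 is the cost of taking one more electron from the +1 cation: C⁺ still has 3 valence electrons; S⁺ still has 5 valence electrons; N⁺ still has 4 valence electrons; Mg⁺ still has 1 valence electron.
All are still removing valence electrons, so compare the +1 ions as you would atoms: IE_2 generally rises across a period (higher Z_eff) and falls down a group (larger shell), subject to the usual subshell exceptions.
Valence configurations: C⁺ [He]2s²2p¹, S⁺ [Ne]3s²3p³, N⁺ [He]2s²2p², Mg⁺ [Ne]3s¹.
Tabulated IE_2 (kJ/mol): C 2353, S 2252, N 2856, Mg 1451.
Overall IE_2 order: Mg < S < C < N.

Mg, S, C, N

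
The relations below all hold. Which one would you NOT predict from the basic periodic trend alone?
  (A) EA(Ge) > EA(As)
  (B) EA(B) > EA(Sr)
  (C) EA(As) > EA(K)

The general trend: electron affinity increases across a period and decreases down a group.
(A) Ge (period 4, group 14) vs As (period 4, group 15): the stated order contradicts the simple trend.
(B) B (period 2, group 13) vs Sr (period 5, group 2): the stated order agrees with the simple trend.
(C) As (period 4, group 15) vs K (period 4, group 1): the stated order agrees with the simple trend.
The exception is (A): adding an electron to As's half-filled 4p³ is unfavourable, so Ge (4p²) has the more exothermic EA.

(A)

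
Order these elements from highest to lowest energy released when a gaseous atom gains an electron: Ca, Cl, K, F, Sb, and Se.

Cl, F, Se, Sb, K, Ca

F is in period 2, group 17; Cl is in period 3, group 17; K is in period 4, group 1; Ca is in period 4, group 2; Se is in period 4, group 16; Sb is in period 5, group 15.
Electron affinity generally becomes more exothermic across a period toward the halogens and less exothermic down a group.
Here both period and group differ, so the two effects have to be weighed against each other.
K > Ca: this pair runs against the simple trend — see the exception note.
Sb > K: period and group pull opposite ways; the across-period shift dominates (103 vs 48 kJ/mol).
Se > Sb: both effects reinforce here, so Se is clearly the higher of the two.
F > Se: relative to Se, both the across-period and down-group shifts push F's electron affinity up.
Cl > F: this pair runs against the simple trend — see the exception note.
Note the exception: K has a higher electron affinity than Ca, contrary to the simple trend — adding an electron to Ca (ns²) has to open a new, higher-energy np subshell, which is unfavourable.
Note the exception: Cl has a higher electron affinity than F, contrary to the simple trend — F's small 2p subshell makes the incoming electron feel strong e⁻–e⁻ repulsion, so Cl actually releases more energy on gaining an electron.
Approximate values (kJ/mol): F 328, Cl 349, K 48, Ca 2, Se 195, Sb 103.
So from highest to lowest: Cl > F > Se > Sb > K > Ca.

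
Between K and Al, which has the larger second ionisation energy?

The second ionization energy removes an electron from the +1 ion. For each element: K⁺ is the bare [Ar] core; Al⁺ still has 2 valence electrons.
Core electrons are held far more tightly than valence electrons, so K tops the IE_2 order.
The numbers (kJ/mol): K 3052, Al 1817.
So the second ionization energies run Al < K.

K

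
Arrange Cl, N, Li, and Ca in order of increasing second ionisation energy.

Ca < Cl < N < Li

The second ionization energy removes an electron from the +1 ion. For each element: Cl⁺ still has 6 valence electrons; N⁺ still has 4 valence electrons; Li⁺ is the bare [He] core; Ca⁺ still has 1 valence electron.
Pulling an electron out of a noble-gas core costs far more than removing a remaining valence electron, so Li sits at the high end of IE_2.
Valence configurations: Cl⁺ [Ne]3s²3p⁴, N⁺ [He]2s²2p², Ca⁺ [Ar]4s¹.
The numbers (kJ/mol): Cl 2298, N 2856, Li 7298, Ca 1145.
So the second ionization energies run Ca < Cl < N < Li.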